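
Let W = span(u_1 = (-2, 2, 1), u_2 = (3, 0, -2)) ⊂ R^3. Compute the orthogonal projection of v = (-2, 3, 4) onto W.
proj_W(v) = (-182/53, 140/53, 98/53)

Set up U = [u_1 | ... | u_2] ∈ R^(3×2). The projector onto W = col(U) is P = U (U^T U)^(-1) U^T.
Compute U^T U =
  [9, -8]
  [-8, 13],
and U^T v = (14, -14).
Solve U^T U · c = U^T v for the coefficients: c = (70/53, -14/53). The projection is proj_W(v) = U c.
Check: (v - proj_W(v)) · u_1 = 0  (should be 0).
Check: (v - proj_W(v)) · u_2 = 0  (should be 0).
Result: proj_W(v) = (-182/53, 140/53, 98/53).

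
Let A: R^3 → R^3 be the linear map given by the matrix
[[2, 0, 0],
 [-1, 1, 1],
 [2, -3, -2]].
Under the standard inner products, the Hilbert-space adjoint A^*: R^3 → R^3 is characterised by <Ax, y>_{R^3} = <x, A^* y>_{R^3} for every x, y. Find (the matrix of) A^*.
A^* = A^T =
[[2, -1, 2],
 [0, 1, -3],
 [0, 1, -2]]

For real matrices with standard dot products, the defining identity <Ax, y> = <x, A^* y> gives (Ax)^T y = x^T (A^*) y, i.e. x^T A^T y = x^T (A^*) y. Since this holds for all x, y, we must have A^* = A^T. Therefore
A^* =
[[2, -1, 2],
 [0, 1, -3],
 [0, 1, -2]].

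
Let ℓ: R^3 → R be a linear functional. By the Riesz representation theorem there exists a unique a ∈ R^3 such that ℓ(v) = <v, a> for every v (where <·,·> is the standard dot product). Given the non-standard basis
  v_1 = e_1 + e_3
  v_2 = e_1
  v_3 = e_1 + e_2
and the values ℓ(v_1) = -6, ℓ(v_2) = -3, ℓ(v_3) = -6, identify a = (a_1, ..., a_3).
a = (-3, -3, -3)

Write a = (a_1, ..., a_3) in the standard basis. For each basis vector v_i, ℓ(v_i) = <v_i, a> is a linear equation in the a_j's. Collect the n equations into a matrix system V a = ℓ, where row i of V is v_i (expressed in the standard basis). Since V is invertible (lower-triangular with 1s on the diagonal, up to permutation), solve by back-substitution:
  V =
[[1, 0, 1],
 [1, 0, 0],
 [1, 1, 0]]
  V a = (-6, -3, -6)
Solving gives a = (-3, -3, -3).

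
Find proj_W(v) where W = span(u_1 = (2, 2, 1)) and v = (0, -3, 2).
proj_W(v) = (-8/9, -8/9, -4/9)

Set up U = [u_1 | ... | u_1] ∈ R^(3×1). The projector onto W = col(U) is P = U (U^T U)^(-1) U^T.
Compute U^T U =
  [9],
and U^T v = (-4).
Solve U^T U · c = U^T v for the coefficients: c = (-4/9). The projection is proj_W(v) = U c.
Check: (v - proj_W(v)) · u_1 = 0  (should be 0).
Result: proj_W(v) = (-8/9, -8/9, -4/9).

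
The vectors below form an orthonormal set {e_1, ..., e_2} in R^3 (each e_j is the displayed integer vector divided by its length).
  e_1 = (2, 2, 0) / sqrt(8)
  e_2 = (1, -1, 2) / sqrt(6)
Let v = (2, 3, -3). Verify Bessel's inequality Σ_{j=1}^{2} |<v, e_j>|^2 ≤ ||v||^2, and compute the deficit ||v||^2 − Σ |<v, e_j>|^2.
Σ |<v, e_j>|^2 = 62/3; ||v||^2 = 22; deficit = 4/3

Write each e_j = u_j / sqrt(<u_j, u_j>) where u_j is the displayed integer vector. Then <v, e_j> = <v, u_j> / sqrt(<u_j, u_j>), so |<v, e_j>|^2 = <v, u_j>^2 / <u_j, u_j>.
Coefficients: <v, e_1> = 10/sqrt(8), <v, e_2> = -7/sqrt(6).
Square and sum: Σ |<v, e_j>|^2 = 62/3.
Compute ||v||^2 = v·v = 22.
Deficit = 22 − 62/3 = 4/3 ≥ 0, confirming Bessel's inequality. (The deficit equals ||v − Σ <v,e_j> e_j||^2, the squared distance from v to span{e_j}.)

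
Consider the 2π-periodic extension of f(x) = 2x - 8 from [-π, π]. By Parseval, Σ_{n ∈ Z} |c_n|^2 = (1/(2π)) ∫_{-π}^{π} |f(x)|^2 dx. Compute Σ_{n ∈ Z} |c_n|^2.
Σ |c_n|^2 = 4π^2/3 + 64

Expand and integrate term by term over [-π, π]:
  ∫ (2x)^2 dx = 4·(2π^3/3); ∫ 2·2·(-8)·x dx = 0 (odd integrand); ∫ (-8)^2 dx = 64·2π.
So (1/(2π)) ∫_{-π}^{π} (2x - 8)^2 dx = 4π^2/3 + 64 = 4π^2/3 + 64.
Parseval ⇒ Σ |c_n|^2 = 4π^2/3 + 64.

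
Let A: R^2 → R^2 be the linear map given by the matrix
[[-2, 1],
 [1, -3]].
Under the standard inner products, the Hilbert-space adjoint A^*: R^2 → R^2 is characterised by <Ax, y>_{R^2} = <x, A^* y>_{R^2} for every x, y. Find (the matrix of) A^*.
A^* = A^T =
[[-2, 1],
 [1, -3]]

For real matrices with standard dot products, the defining identity <Ax, y> = <x, A^* y> gives (Ax)^T y = x^T (A^*) y, i.e. x^T A^T y = x^T (A^*) y. Since this holds for all x, y, we must have A^* = A^T. Therefore
A^* =
[[-2, 1],
 [1, -3]].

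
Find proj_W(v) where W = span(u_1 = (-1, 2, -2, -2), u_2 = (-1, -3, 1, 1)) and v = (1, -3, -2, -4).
proj_W(v) = (-149/75, -19/25, -17/15, -17/15)

Set up U = [u_1 | ... | u_2] ∈ R^(4×2). The projector onto W = col(U) is P = U (U^T U)^(-1) U^T.
Compute U^T U =
  [13, -9]
  [-9, 12],
and U^T v = (5, 2).
Solve U^T U · c = U^T v for the coefficients: c = (26/25, 71/75). The projection is proj_W(v) = U c.
Check: (v - proj_W(v)) · u_1 = 0  (should be 0).
Check: (v - proj_W(v)) · u_2 = 0  (should be 0).
Result: proj_W(v) = (-149/75, -19/25, -17/15, -17/15).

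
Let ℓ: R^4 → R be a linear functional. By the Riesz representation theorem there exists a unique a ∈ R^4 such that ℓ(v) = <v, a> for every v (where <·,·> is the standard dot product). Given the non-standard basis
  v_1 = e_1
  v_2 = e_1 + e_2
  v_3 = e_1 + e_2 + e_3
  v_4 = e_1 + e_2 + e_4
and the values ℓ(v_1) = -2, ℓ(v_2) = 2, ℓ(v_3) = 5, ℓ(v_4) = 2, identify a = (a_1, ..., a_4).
a = (-2, 4, 3, 0)

Write a = (a_1, ..., a_4) in the standard basis. For each basis vector v_i, ℓ(v_i) = <v_i, a> is a linear equation in the a_j's. Collect the n equations into a matrix system V a = ℓ, where row i of V is v_i (expressed in the standard basis). Since V is invertible (lower-triangular with 1s on the diagonal, up to permutation), solve by back-substitution:
  V =
[[1, 0, 0, 0],
 [1, 1, 0, 0],
 [1, 1, 1, 0],
 [1, 1, 0, 1]]
  V a = (-2, 2, 5, 2)
Solving gives a = (-2, 4, 3, 0).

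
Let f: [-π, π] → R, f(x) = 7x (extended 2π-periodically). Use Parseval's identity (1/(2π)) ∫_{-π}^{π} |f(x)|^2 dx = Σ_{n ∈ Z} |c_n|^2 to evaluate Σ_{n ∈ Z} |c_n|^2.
Σ |c_n|^2 = 49π^2/3

Expand and integrate term by term over [-π, π]:
  ∫ (7x)^2 dx = 49·(2π^3/3); ∫ 2·7·(0)·x dx = 0 (odd integrand); ∫ 0^2 dx = 0·2π.
So (1/(2π)) ∫_{-π}^{π} (7x)^2 dx = 49π^2/3 + 0 = 49π^2/3.
Parseval ⇒ Σ |c_n|^2 = 49π^2/3.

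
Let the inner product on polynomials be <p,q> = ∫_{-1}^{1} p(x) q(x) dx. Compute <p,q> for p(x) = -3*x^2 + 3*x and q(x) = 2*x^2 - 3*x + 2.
<p,q> = -62/5

Expand the product: p(x)·q(x) = -6*x^4 + 15*x^3 - 15*x^2 + 6*x.
∫_{-1}^{1} of each monomial x^k gives [2/(k+1) if k even, 0 if k odd]. Integrating term-by-term (or equivalently evaluating the antiderivative F(x) = -6*x^5/5 + 15*x^4/4 - 5*x^3 + 3*x^2 at the endpoints):
  F(1) − F(−1) = 11/20 − (259/20) = -62/5.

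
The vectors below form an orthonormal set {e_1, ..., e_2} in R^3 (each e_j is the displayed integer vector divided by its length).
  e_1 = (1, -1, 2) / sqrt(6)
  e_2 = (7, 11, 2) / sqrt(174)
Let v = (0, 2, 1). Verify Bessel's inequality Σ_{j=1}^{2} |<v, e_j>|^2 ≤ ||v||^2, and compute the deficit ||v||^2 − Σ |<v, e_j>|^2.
Σ |<v, e_j>|^2 = 96/29; ||v||^2 = 5; deficit = 49/29

Write each e_j = u_j / sqrt(<u_j, u_j>) where u_j is the displayed integer vector. Then <v, e_j> = <v, u_j> / sqrt(<u_j, u_j>), so |<v, e_j>|^2 = <v, u_j>^2 / <u_j, u_j>.
Coefficients: <v, e_1> = 0/sqrt(6), <v, e_2> = 24/sqrt(174).
Square and sum: Σ |<v, e_j>|^2 = 96/29.
Compute ||v||^2 = v·v = 5.
Deficit = 5 − 96/29 = 49/29 ≥ 0, confirming Bessel's inequality. (The deficit equals ||v − Σ <v,e_j> e_j||^2, the squared distance from v to span{e_j}.)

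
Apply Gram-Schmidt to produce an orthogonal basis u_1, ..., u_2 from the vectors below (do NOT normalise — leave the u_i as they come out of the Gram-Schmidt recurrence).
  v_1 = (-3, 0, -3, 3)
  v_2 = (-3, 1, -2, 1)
Orthogonal basis:
  u_1 = (-3, 0, -3, 3)
  u_2 = (-1, 1, 0, -1)

Apply the Gram-Schmidt recurrence
  u_1 = v_1
  u_i = v_i − Σ_{j<i} ((v_i · u_j) / (u_j · u_j)) · u_j.

Step by step this gives:
  u_1 = (-3, 0, -3, 3)
  u_2 = (-1, 1, 0, -1)

Orthogonality check:
  u_2 · u_1 = 0 (should be 0)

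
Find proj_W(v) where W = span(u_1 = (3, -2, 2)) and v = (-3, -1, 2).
proj_W(v) = (-9/17, 6/17, -6/17)

Set up U = [u_1 | ... | u_1] ∈ R^(3×1). The projector onto W = col(U) is P = U (U^T U)^(-1) U^T.
Compute U^T U =
  [17],
and U^T v = (-3).
Solve U^T U · c = U^T v for the coefficients: c = (-3/17). The projection is proj_W(v) = U c.
Check: (v - proj_W(v)) · u_1 = 0  (should be 0).
Result: proj_W(v) = (-9/17, 6/17, -6/17).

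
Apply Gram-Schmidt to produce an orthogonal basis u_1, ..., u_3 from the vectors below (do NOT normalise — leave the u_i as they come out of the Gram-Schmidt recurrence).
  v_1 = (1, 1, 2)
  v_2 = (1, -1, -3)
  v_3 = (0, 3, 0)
Orthogonal basis:
  u_1 = (1, 1, 2)
  u_2 = (2, 0, -1)
  u_3 = (-1/2, 5/2, -1)

Apply the Gram-Schmidt recurrence
  u_1 = v_1
  u_i = v_i − Σ_{j<i} ((v_i · u_j) / (u_j · u_j)) · u_j.

Step by step this gives:
  u_1 = (1, 1, 2)
  u_2 = (2, 0, -1)
  u_3 = (-1/2, 5/2, -1)

Orthogonality check:
  u_2 · u_1 = 0 (should be 0)
  u_3 · u_1 = 0 (should be 0)
  u_3 · u_2 = 0 (should be 0)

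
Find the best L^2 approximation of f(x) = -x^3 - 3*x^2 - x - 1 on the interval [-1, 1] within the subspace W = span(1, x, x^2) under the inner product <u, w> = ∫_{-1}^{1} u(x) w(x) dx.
g(x) = -3*x^2 - 8*x/5 - 1

The best approximation g ∈ W is the orthogonal projection of f onto W. Writing g = a_0 + a_1 x + a_2 x^2, the coefficients solve the normal equations G · a = b where
  G_{ij} = <φ_i, φ_j> and b_i = <f, φ_i>, with φ_0 = 1, φ_1 = x, φ_2 = x^2.
G =
  [2, 0, 2/3]
  [0, 2/3, 0]
  [2/3, 0, 2/5],
b = (-4, -16/15, -28/15).
Solving gives a_0 = -1, a_1 = -8/5, a_2 = -3, so
  g(x) = -3*x^2 - 8*x/5 - 1.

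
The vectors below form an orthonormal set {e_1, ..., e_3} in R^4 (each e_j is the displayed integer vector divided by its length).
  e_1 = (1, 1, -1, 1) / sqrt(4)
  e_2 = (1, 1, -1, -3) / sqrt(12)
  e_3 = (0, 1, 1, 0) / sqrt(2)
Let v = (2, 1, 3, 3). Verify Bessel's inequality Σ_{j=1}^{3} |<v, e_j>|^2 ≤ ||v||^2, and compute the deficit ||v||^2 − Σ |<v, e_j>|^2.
Σ |<v, e_j>|^2 = 17; ||v||^2 = 23; deficit = 6

Write each e_j = u_j / sqrt(<u_j, u_j>) where u_j is the displayed integer vector. Then <v, e_j> = <v, u_j> / sqrt(<u_j, u_j>), so |<v, e_j>|^2 = <v, u_j>^2 / <u_j, u_j>.
Coefficients: <v, e_1> = 3/sqrt(4), <v, e_2> = -9/sqrt(12), <v, e_3> = 4/sqrt(2).
Square and sum: Σ |<v, e_j>|^2 = 17.
Compute ||v||^2 = v·v = 23.
Deficit = 23 − 17 = 6 ≥ 0, confirming Bessel's inequality. (The deficit equals ||v − Σ <v,e_j> e_j||^2, the squared distance from v to span{e_j}.)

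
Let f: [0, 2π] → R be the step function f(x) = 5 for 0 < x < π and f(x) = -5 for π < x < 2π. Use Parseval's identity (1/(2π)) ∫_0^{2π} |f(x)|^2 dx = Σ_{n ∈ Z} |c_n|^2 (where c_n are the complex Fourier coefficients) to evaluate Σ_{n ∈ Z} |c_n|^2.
Σ |c_n|^2 = 25

Parseval equates the L^2 energy of f (normalised by 1/(2π)) with the ℓ^2 sum of its Fourier coefficients: (1/(2π)) ∫_0^{2π} |f|^2 = Σ |c_n|^2.
Compute the left side: (1/(2π)) [∫_0^π 5^2 dx + ∫_π^{2π} (-5)^2 dx] = (1/(2π)) · (25π + 25π) = (25 + 25)/2 = 25.
So Σ_{n ∈ Z} |c_n|^2 = 25.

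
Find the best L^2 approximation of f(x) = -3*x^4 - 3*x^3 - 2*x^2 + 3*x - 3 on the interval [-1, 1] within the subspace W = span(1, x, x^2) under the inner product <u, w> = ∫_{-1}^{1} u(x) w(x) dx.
g(x) = -32*x^2/7 + 6*x/5 - 96/35

The best approximation g ∈ W is the orthogonal projection of f onto W. Writing g = a_0 + a_1 x + a_2 x^2, the coefficients solve the normal equations G · a = b where
  G_{ij} = <φ_i, φ_j> and b_i = <f, φ_i>, with φ_0 = 1, φ_1 = x, φ_2 = x^2.
G =
  [2, 0, 2/3]
  [0, 2/3, 0]
  [2/3, 0, 2/5],
b = (-128/15, 4/5, -128/35).
Solving gives a_0 = -96/35, a_1 = 6/5, a_2 = -32/7, so
  g(x) = -32*x^2/7 + 6*x/5 - 96/35.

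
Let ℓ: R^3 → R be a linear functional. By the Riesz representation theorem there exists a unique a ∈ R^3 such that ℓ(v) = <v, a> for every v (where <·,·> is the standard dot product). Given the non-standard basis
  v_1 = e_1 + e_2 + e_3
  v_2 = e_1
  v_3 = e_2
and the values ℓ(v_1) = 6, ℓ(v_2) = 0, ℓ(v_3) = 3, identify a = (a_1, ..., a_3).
a = (0, 3, 3)

Write a = (a_1, ..., a_3) in the standard basis. For each basis vector v_i, ℓ(v_i) = <v_i, a> is a linear equation in the a_j's. Collect the n equations into a matrix system V a = ℓ, where row i of V is v_i (expressed in the standard basis). Since V is invertible (lower-triangular with 1s on the diagonal, up to permutation), solve by back-substitution:
  V =
[[1, 1, 1],
 [1, 0, 0],
 [0, 1, 0]]
  V a = (6, 0, 3)
Solving gives a = (0, 3, 3).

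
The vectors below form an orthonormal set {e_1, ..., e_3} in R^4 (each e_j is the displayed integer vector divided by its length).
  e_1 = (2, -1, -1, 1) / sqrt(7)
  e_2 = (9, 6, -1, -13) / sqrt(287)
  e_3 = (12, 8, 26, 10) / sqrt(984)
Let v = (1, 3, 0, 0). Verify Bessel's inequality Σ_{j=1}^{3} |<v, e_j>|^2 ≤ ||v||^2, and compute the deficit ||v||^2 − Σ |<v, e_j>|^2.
Σ |<v, e_j>|^2 = 4; ||v||^2 = 10; deficit = 6

Write each e_j = u_j / sqrt(<u_j, u_j>) where u_j is the displayed integer vector. Then <v, e_j> = <v, u_j> / sqrt(<u_j, u_j>), so |<v, e_j>|^2 = <v, u_j>^2 / <u_j, u_j>.
Coefficients: <v, e_1> = -1/sqrt(7), <v, e_2> = 27/sqrt(287), <v, e_3> = 36/sqrt(984).
Square and sum: Σ |<v, e_j>|^2 = 4.
Compute ||v||^2 = v·v = 10.
Deficit = 10 − 4 = 6 ≥ 0, confirming Bessel's inequality. (The deficit equals ||v − Σ <v,e_j> e_j||^2, the squared distance from v to span{e_j}.)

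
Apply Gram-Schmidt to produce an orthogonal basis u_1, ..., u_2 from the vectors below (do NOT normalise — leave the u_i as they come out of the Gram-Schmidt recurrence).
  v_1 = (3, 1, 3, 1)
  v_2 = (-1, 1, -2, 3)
Orthogonal basis:
  u_1 = (3, 1, 3, 1)
  u_2 = (-1/4, 5/4, -5/4, 13/4)

Apply the Gram-Schmidt recurrence
  u_1 = v_1
  u_i = v_i − Σ_{j<i} ((v_i · u_j) / (u_j · u_j)) · u_j.

Step by step this gives:
  u_1 = (3, 1, 3, 1)
  u_2 = (-1/4, 5/4, -5/4, 13/4)

Orthogonality check:
  u_2 · u_1 = 0 (should be 0)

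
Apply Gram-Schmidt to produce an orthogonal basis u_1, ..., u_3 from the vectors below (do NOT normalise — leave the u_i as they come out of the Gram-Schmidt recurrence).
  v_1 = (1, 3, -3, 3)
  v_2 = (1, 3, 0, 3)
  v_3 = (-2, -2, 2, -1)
Orthogonal basis:
  u_1 = (1, 3, -3, 3)
  u_2 = (9/28, 27/28, 57/28, 27/28)
  u_3 = (-27/19, -5/19, 0, 14/19)

Apply the Gram-Schmidt recurrence
  u_1 = v_1
  u_i = v_i − Σ_{j<i} ((v_i · u_j) / (u_j · u_j)) · u_j.

Step by step this gives:
  u_1 = (1, 3, -3, 3)
  u_2 = (9/28, 27/28, 57/28, 27/28)
  u_3 = (-27/19, -5/19, 0, 14/19)

Orthogonality check:
  u_2 · u_1 = 0 (should be 0)
  u_3 · u_1 = 0 (should be 0)
  u_3 · u_2 = 0 (should be 0)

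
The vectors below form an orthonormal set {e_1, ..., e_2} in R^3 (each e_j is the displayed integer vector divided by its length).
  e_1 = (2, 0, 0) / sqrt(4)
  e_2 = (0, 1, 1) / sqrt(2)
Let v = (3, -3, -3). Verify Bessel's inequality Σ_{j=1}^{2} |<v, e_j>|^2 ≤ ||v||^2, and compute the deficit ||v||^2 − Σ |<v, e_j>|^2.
Σ |<v, e_j>|^2 = 27; ||v||^2 = 27; deficit = 0

Write each e_j = u_j / sqrt(<u_j, u_j>) where u_j is the displayed integer vector. Then <v, e_j> = <v, u_j> / sqrt(<u_j, u_j>), so |<v, e_j>|^2 = <v, u_j>^2 / <u_j, u_j>.
Coefficients: <v, e_1> = 6/sqrt(4), <v, e_2> = -6/sqrt(2).
Square and sum: Σ |<v, e_j>|^2 = 27.
Compute ||v||^2 = v·v = 27.
Deficit = 27 − 27 = 0 ≥ 0, confirming Bessel's inequality. (The deficit equals ||v − Σ <v,e_j> e_j||^2, the squared distance from v to span{e_j}.)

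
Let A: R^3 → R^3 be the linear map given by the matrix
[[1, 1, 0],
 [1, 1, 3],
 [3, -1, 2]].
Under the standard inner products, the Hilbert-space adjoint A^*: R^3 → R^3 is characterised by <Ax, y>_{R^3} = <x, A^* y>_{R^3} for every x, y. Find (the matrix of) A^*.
A^* = A^T =
[[1, 1, 3],
 [1, 1, -1],
 [0, 3, 2]]

For real matrices with standard dot products, the defining identity <Ax, y> = <x, A^* y> gives (Ax)^T y = x^T (A^*) y, i.e. x^T A^T y = x^T (A^*) y. Since this holds for all x, y, we must have A^* = A^T. Therefore
A^* =
[[1, 1, 3],
 [1, 1, -1],
 [0, 3, 2]].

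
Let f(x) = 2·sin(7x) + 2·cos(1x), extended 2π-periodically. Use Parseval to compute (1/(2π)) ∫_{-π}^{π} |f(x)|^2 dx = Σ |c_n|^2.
Σ |c_n|^2 = 4

Expand |f|^2 and use orthogonality of {sin(nx), cos(mx)} on [-π, π]:
  ∫_{-π}^{π} sin(nx)^2 dx = π, ∫ cos(mx)^2 dx = π, and cross terms integrate to 0.
So ∫_{-π}^{π} f(x)^2 dx = 2^2 · π + 2^2 · π = (4 + 4)π.
Divide by 2π: (4 + 4)/2 = 4.
By Parseval, this equals Σ |c_n|^2.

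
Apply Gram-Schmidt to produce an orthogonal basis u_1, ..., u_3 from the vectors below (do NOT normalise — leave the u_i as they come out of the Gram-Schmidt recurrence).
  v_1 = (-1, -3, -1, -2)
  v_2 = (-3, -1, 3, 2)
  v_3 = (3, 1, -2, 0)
Orthogonal basis:
  u_1 = (-1, -3, -1, -2)
  u_2 = (-46/15, -6/5, 44/15, 28/15)
  u_3 = (24/43, -28/43, -8/43, 34/43)

Apply the Gram-Schmidt recurrence
  u_1 = v_1
  u_i = v_i − Σ_{j<i} ((v_i · u_j) / (u_j · u_j)) · u_j.

Step by step this gives:
  u_1 = (-1, -3, -1, -2)
  u_2 = (-46/15, -6/5, 44/15, 28/15)
  u_3 = (24/43, -28/43, -8/43, 34/43)

Orthogonality check:
  u_2 · u_1 = 0 (should be 0)
  u_3 · u_1 = 0 (should be 0)
  u_3 · u_2 = 0 (should be 0)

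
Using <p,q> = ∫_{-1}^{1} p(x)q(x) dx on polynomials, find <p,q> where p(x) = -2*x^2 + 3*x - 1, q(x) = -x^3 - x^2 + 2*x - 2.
<p,q> = 164/15

Expand the product: p(x)·q(x) = 2*x^5 - x^4 - 6*x^3 + 11*x^2 - 8*x + 2.
∫_{-1}^{1} of each monomial x^k gives [2/(k+1) if k even, 0 if k odd]. Integrating term-by-term (or equivalently evaluating the antiderivative F(x) = x^6/3 - x^5/5 - 3*x^4/2 + 11*x^3/3 - 4*x^2 + 2*x at the endpoints):
  F(1) − F(−1) = 3/10 − (-319/30) = 164/15.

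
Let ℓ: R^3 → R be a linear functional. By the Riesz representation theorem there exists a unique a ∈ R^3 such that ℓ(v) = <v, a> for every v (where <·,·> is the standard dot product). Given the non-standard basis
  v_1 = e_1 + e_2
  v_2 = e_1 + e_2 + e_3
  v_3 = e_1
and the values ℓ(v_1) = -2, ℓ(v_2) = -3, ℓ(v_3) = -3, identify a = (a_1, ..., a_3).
a = (-3, 1, -1)

Write a = (a_1, ..., a_3) in the standard basis. For each basis vector v_i, ℓ(v_i) = <v_i, a> is a linear equation in the a_j's. Collect the n equations into a matrix system V a = ℓ, where row i of V is v_i (expressed in the standard basis). Since V is invertible (lower-triangular with 1s on the diagonal, up to permutation), solve by back-substitution:
  V =
[[1, 1, 0],
 [1, 1, 1],
 [1, 0, 0]]
  V a = (-2, -3, -3)
Solving gives a = (-3, 1, -1).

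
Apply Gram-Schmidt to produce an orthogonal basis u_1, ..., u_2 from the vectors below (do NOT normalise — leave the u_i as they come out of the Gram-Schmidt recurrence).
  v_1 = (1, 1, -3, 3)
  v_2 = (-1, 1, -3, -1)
Orthogonal basis:
  u_1 = (1, 1, -3, 3)
  u_2 = (-13/10, 7/10, -21/10, -19/10)

Apply the Gram-Schmidt recurrence
  u_1 = v_1
  u_i = v_i − Σ_{j<i} ((v_i · u_j) / (u_j · u_j)) · u_j.

Step by step this gives:
  u_1 = (1, 1, -3, 3)
  u_2 = (-13/10, 7/10, -21/10, -19/10)

Orthogonality check:
  u_2 · u_1 = 0 (should be 0)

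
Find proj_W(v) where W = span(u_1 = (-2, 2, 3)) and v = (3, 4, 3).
proj_W(v) = (-22/17, 22/17, 33/17)

Set up U = [u_1 | ... | u_1] ∈ R^(3×1). The projector onto W = col(U) is P = U (U^T U)^(-1) U^T.
Compute U^T U =
  [17],
and U^T v = (11).
Solve U^T U · c = U^T v for the coefficients: c = (11/17). The projection is proj_W(v) = U c.
Check: (v - proj_W(v)) · u_1 = 0  (should be 0).
Result: proj_W(v) = (-22/17, 22/17, 33/17).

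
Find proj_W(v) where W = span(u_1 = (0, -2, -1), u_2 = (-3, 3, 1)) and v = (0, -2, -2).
proj_W(v) = (-3/23, -55/23, -28/23)

Set up U = [u_1 | ... | u_2] ∈ R^(3×2). The projector onto W = col(U) is P = U (U^T U)^(-1) U^T.
Compute U^T U =
  [5, -7]
  [-7, 19],
and U^T v = (6, -8).
Solve U^T U · c = U^T v for the coefficients: c = (29/23, 1/23). The projection is proj_W(v) = U c.
Check: (v - proj_W(v)) · u_1 = 0  (should be 0).
Check: (v - proj_W(v)) · u_2 = 0  (should be 0).
Result: proj_W(v) = (-3/23, -55/23, -28/23).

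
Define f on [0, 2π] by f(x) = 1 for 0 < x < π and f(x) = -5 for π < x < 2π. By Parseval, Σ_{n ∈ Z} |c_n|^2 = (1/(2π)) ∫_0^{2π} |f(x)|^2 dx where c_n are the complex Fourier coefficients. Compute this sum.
Σ |c_n|^2 = 13

Parseval equates the L^2 energy of f (normalised by 1/(2π)) with the ℓ^2 sum of its Fourier coefficients: (1/(2π)) ∫_0^{2π} |f|^2 = Σ |c_n|^2.
Compute the left side: (1/(2π)) [∫_0^π 1^2 dx + ∫_π^{2π} (-5)^2 dx] = (1/(2π)) · (1π + 25π) = (1 + 25)/2 = 13.
So Σ_{n ∈ Z} |c_n|^2 = 13.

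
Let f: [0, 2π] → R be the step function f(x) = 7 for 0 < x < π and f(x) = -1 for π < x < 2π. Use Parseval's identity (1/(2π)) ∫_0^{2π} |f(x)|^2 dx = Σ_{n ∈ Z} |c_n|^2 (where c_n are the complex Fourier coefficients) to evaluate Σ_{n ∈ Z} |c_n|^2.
Σ |c_n|^2 = 25

Parseval equates the L^2 energy of f (normalised by 1/(2π)) with the ℓ^2 sum of its Fourier coefficients: (1/(2π)) ∫_0^{2π} |f|^2 = Σ |c_n|^2.
Compute the left side: (1/(2π)) [∫_0^π 7^2 dx + ∫_π^{2π} (-1)^2 dx] = (1/(2π)) · (49π + 1π) = (49 + 1)/2 = 25.
So Σ_{n ∈ Z} |c_n|^2 = 25.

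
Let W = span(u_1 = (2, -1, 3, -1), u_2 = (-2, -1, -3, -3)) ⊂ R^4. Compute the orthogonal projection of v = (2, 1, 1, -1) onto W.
proj_W(v) = (32/33, -13/33, 16/11, -10/33)

Set up U = [u_1 | ... | u_2] ∈ R^(4×2). The projector onto W = col(U) is P = U (U^T U)^(-1) U^T.
Compute U^T U =
  [15, -9]
  [-9, 23],
and U^T v = (7, -5).
Solve U^T U · c = U^T v for the coefficients: c = (29/66, -1/22). The projection is proj_W(v) = U c.
Check: (v - proj_W(v)) · u_1 = 0  (should be 0).
Check: (v - proj_W(v)) · u_2 = 0  (should be 0).
Result: proj_W(v) = (32/33, -13/33, 16/11, -10/33).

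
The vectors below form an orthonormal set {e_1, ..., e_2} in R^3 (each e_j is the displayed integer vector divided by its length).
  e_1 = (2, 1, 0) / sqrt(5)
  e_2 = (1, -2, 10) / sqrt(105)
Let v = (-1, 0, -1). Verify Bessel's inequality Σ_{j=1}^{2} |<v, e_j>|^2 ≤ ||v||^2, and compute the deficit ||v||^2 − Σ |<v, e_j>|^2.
Σ |<v, e_j>|^2 = 41/21; ||v||^2 = 2; deficit = 1/21

Write each e_j = u_j / sqrt(<u_j, u_j>) where u_j is the displayed integer vector. Then <v, e_j> = <v, u_j> / sqrt(<u_j, u_j>), so |<v, e_j>|^2 = <v, u_j>^2 / <u_j, u_j>.
Coefficients: <v, e_1> = -2/sqrt(5), <v, e_2> = -11/sqrt(105).
Square and sum: Σ |<v, e_j>|^2 = 41/21.
Compute ||v||^2 = v·v = 2.
Deficit = 2 − 41/21 = 1/21 ≥ 0, confirming Bessel's inequality. (The deficit equals ||v − Σ <v,e_j> e_j||^2, the squared distance from v to span{e_j}.)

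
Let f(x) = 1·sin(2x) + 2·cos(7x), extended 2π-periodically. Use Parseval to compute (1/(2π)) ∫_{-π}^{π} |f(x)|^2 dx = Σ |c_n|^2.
Σ |c_n|^2 = 5/2

Expand |f|^2 and use orthogonality of {sin(nx), cos(mx)} on [-π, π]:
  ∫_{-π}^{π} sin(nx)^2 dx = π, ∫ cos(mx)^2 dx = π, and cross terms integrate to 0.
So ∫_{-π}^{π} f(x)^2 dx = 1^2 · π + 2^2 · π = (1 + 4)π.
Divide by 2π: (1 + 4)/2 = 5/2.
By Parseval, this equals Σ |c_n|^2.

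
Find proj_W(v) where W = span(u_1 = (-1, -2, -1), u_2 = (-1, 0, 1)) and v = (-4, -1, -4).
proj_W(v) = (-5/3, -10/3, -5/3)

Set up U = [u_1 | ... | u_2] ∈ R^(3×2). The projector onto W = col(U) is P = U (U^T U)^(-1) U^T.
Compute U^T U =
  [6, 0]
  [0, 2],
and U^T v = (10, 0).
Solve U^T U · c = U^T v for the coefficients: c = (5/3, 0). The projection is proj_W(v) = U c.
Check: (v - proj_W(v)) · u_1 = 0  (should be 0).
Check: (v - proj_W(v)) · u_2 = 0  (should be 0).
Result: proj_W(v) = (-5/3, -10/3, -5/3).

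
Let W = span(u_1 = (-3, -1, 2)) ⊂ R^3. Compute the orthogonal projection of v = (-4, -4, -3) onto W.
proj_W(v) = (-15/7, -5/7, 10/7)

Set up U = [u_1 | ... | u_1] ∈ R^(3×1). The projector onto W = col(U) is P = U (U^T U)^(-1) U^T.
Compute U^T U =
  [14],
and U^T v = (10).
Solve U^T U · c = U^T v for the coefficients: c = (5/7). The projection is proj_W(v) = U c.
Check: (v - proj_W(v)) · u_1 = 0  (should be 0).
Result: proj_W(v) = (-15/7, -5/7, 10/7).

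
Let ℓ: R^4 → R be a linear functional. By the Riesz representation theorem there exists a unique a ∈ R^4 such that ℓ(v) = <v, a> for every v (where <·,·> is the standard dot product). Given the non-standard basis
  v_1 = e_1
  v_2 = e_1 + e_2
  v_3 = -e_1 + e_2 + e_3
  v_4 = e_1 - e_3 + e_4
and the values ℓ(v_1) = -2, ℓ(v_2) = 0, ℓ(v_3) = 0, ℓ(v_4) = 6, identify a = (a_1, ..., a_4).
a = (-2, 2, -4, 4)

Write a = (a_1, ..., a_4) in the standard basis. For each basis vector v_i, ℓ(v_i) = <v_i, a> is a linear equation in the a_j's. Collect the n equations into a matrix system V a = ℓ, where row i of V is v_i (expressed in the standard basis). Since V is invertible (lower-triangular with 1s on the diagonal, up to permutation), solve by back-substitution:
  V =
[[1, 0, 0, 0],
 [1, 1, 0, 0],
 [-1, 1, 1, 0],
 [1, 0, -1, 1]]
  V a = (-2, 0, 0, 6)
Solving gives a = (-2, 2, -4, 4).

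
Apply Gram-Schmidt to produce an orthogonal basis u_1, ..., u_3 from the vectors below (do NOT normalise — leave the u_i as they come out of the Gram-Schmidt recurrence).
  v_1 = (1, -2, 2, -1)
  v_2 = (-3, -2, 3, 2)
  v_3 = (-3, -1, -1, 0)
Orthogonal basis:
  u_1 = (1, -2, 2, -1)
  u_2 = (-7/2, -1, 2, 5/2)
  u_3 = (-302/235, -281/235, -284/235, -308/235)

Apply the Gram-Schmidt recurrence
  u_1 = v_1
  u_i = v_i − Σ_{j<i} ((v_i · u_j) / (u_j · u_j)) · u_j.

Step by step this gives:
  u_1 = (1, -2, 2, -1)
  u_2 = (-7/2, -1, 2, 5/2)
  u_3 = (-302/235, -281/235, -284/235, -308/235)

Orthogonality check:
  u_2 · u_1 = 0 (should be 0)
  u_3 · u_1 = 0 (should be 0)
  u_3 · u_2 = 0 (should be 0)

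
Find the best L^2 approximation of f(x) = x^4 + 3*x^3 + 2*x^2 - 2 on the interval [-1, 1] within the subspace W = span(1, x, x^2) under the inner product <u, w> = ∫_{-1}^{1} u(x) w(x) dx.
g(x) = 20*x^2/7 + 9*x/5 - 73/35

The best approximation g ∈ W is the orthogonal projection of f onto W. Writing g = a_0 + a_1 x + a_2 x^2, the coefficients solve the normal equations G · a = b where
  G_{ij} = <φ_i, φ_j> and b_i = <f, φ_i>, with φ_0 = 1, φ_1 = x, φ_2 = x^2.
G =
  [2, 0, 2/3]
  [0, 2/3, 0]
  [2/3, 0, 2/5],
b = (-34/15, 6/5, -26/105).
Solving gives a_0 = -73/35, a_1 = 9/5, a_2 = 20/7, so
  g(x) = 20*x^2/7 + 9*x/5 - 73/35.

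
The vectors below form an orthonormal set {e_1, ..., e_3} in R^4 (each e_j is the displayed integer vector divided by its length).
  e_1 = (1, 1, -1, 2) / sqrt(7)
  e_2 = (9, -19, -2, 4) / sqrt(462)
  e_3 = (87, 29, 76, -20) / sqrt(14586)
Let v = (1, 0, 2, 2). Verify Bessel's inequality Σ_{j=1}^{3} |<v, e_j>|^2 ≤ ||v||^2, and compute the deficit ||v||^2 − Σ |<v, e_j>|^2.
Σ |<v, e_j>|^2 = 965/221; ||v||^2 = 9; deficit = 1024/221

Write each e_j = u_j / sqrt(<u_j, u_j>) where u_j is the displayed integer vector. Then <v, e_j> = <v, u_j> / sqrt(<u_j, u_j>), so |<v, e_j>|^2 = <v, u_j>^2 / <u_j, u_j>.
Coefficients: <v, e_1> = 3/sqrt(7), <v, e_2> = 13/sqrt(462), <v, e_3> = 199/sqrt(14586).
Square and sum: Σ |<v, e_j>|^2 = 965/221.
Compute ||v||^2 = v·v = 9.
Deficit = 9 − 965/221 = 1024/221 ≥ 0, confirming Bessel's inequality. (The deficit equals ||v − Σ <v,e_j> e_j||^2, the squared distance from v to span{e_j}.)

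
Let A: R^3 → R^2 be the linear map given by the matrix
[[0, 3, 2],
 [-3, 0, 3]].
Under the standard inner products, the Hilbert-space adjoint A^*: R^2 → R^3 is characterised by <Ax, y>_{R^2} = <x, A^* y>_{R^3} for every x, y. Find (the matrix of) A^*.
A^* = A^T =
[[0, -3],
 [3, 0],
 [2, 3]]

For real matrices with standard dot products, the defining identity <Ax, y> = <x, A^* y> gives (Ax)^T y = x^T (A^*) y, i.e. x^T A^T y = x^T (A^*) y. Since this holds for all x, y, we must have A^* = A^T. Therefore
A^* =
[[0, -3],
 [3, 0],
 [2, 3]].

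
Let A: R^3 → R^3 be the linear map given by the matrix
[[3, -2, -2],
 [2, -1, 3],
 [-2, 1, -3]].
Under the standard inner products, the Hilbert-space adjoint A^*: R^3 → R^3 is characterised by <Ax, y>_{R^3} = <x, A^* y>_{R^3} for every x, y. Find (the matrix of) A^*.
A^* = A^T =
[[3, 2, -2],
 [-2, -1, 1],
 [-2, 3, -3]]

For real matrices with standard dot products, the defining identity <Ax, y> = <x, A^* y> gives (Ax)^T y = x^T (A^*) y, i.e. x^T A^T y = x^T (A^*) y. Since this holds for all x, y, we must have A^* = A^T. Therefore
A^* =
[[3, 2, -2],
 [-2, -1, 1],
 [-2, 3, -3]].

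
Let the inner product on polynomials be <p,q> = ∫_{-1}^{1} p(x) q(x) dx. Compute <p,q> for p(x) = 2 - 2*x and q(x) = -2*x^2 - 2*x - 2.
<p,q> = -8

Expand the product: p(x)·q(x) = 4*x^3 - 4.
∫_{-1}^{1} of each monomial x^k gives [2/(k+1) if k even, 0 if k odd]. Integrating term-by-term (or equivalently evaluating the antiderivative F(x) = x^4 - 4*x at the endpoints):
  F(1) − F(−1) = -3 − (5) = -8.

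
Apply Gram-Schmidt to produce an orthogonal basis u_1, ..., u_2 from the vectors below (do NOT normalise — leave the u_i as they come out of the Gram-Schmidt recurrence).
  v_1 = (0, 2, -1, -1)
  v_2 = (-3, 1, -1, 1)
Orthogonal basis:
  u_1 = (0, 2, -1, -1)
  u_2 = (-3, 1/3, -2/3, 4/3)

Apply the Gram-Schmidt recurrence
  u_1 = v_1
  u_i = v_i − Σ_{j<i} ((v_i · u_j) / (u_j · u_j)) · u_j.

Step by step this gives:
  u_1 = (0, 2, -1, -1)
  u_2 = (-3, 1/3, -2/3, 4/3)

Orthogonality check:
  u_2 · u_1 = 0 (should be 0)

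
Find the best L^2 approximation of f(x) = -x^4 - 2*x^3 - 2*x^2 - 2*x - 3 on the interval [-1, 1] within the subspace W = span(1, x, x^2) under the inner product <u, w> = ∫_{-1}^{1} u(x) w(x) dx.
g(x) = -20*x^2/7 - 16*x/5 - 102/35

The best approximation g ∈ W is the orthogonal projection of f onto W. Writing g = a_0 + a_1 x + a_2 x^2, the coefficients solve the normal equations G · a = b where
  G_{ij} = <φ_i, φ_j> and b_i = <f, φ_i>, with φ_0 = 1, φ_1 = x, φ_2 = x^2.
G =
  [2, 0, 2/3]
  [0, 2/3, 0]
  [2/3, 0, 2/5],
b = (-116/15, -32/15, -108/35).
Solving gives a_0 = -102/35, a_1 = -16/5, a_2 = -20/7, so
  g(x) = -20*x^2/7 - 16*x/5 - 102/35.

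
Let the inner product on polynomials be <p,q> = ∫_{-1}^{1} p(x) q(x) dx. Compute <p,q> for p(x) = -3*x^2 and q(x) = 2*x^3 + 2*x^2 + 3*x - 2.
<p,q> = 8/5

Expand the product: p(x)·q(x) = -6*x^5 - 6*x^4 - 9*x^3 + 6*x^2.
∫_{-1}^{1} of each monomial x^k gives [2/(k+1) if k even, 0 if k odd]. Integrating term-by-term (or equivalently evaluating the antiderivative F(x) = -x^6 - 6*x^5/5 - 9*x^4/4 + 2*x^3 at the endpoints):
  F(1) − F(−1) = -49/20 − (-81/20) = 8/5.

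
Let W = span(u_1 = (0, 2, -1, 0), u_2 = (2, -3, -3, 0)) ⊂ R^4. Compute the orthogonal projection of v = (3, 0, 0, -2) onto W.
proj_W(v) = (60/101, -54/101, -108/101, 0)

Set up U = [u_1 | ... | u_2] ∈ R^(4×2). The projector onto W = col(U) is P = U (U^T U)^(-1) U^T.
Compute U^T U =
  [5, -3]
  [-3, 22],
and U^T v = (0, 6).
Solve U^T U · c = U^T v for the coefficients: c = (18/101, 30/101). The projection is proj_W(v) = U c.
Check: (v - proj_W(v)) · u_1 = 0  (should be 0).
Check: (v - proj_W(v)) · u_2 = 0  (should be 0).
Result: proj_W(v) = (60/101, -54/101, -108/101, 0).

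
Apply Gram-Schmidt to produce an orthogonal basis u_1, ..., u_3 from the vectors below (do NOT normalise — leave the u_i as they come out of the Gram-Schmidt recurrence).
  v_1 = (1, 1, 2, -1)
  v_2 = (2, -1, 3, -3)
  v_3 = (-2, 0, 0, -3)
Orthogonal basis:
  u_1 = (1, 1, 2, -1)
  u_2 = (4/7, -17/7, 1/7, -11/7)
  u_3 = (-145/61, 52/61, -21/61, -135/61)

Apply the Gram-Schmidt recurrence
  u_1 = v_1
  u_i = v_i − Σ_{j<i} ((v_i · u_j) / (u_j · u_j)) · u_j.

Step by step this gives:
  u_1 = (1, 1, 2, -1)
  u_2 = (4/7, -17/7, 1/7, -11/7)
  u_3 = (-145/61, 52/61, -21/61, -135/61)

Orthogonality check:
  u_2 · u_1 = 0 (should be 0)
  u_3 · u_1 = 0 (should be 0)
  u_3 · u_2 = 0 (should be 0)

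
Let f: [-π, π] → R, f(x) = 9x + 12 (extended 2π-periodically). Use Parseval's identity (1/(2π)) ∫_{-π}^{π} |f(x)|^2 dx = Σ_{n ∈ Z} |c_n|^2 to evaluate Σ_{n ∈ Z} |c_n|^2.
Σ |c_n|^2 = 27π^2 + 144

Expand and integrate term by term over [-π, π]:
  ∫ (9x)^2 dx = 81·(2π^3/3); ∫ 2·9·(12)·x dx = 0 (odd integrand); ∫ 12^2 dx = 144·2π.
So (1/(2π)) ∫_{-π}^{π} (9x + 12)^2 dx = 81π^2/3 + 144 = 27π^2 + 144.
Parseval ⇒ Σ |c_n|^2 = 27π^2 + 144.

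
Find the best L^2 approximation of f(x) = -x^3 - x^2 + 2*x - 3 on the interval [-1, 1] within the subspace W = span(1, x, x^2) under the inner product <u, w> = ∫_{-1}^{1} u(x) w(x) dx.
g(x) = -x^2 + 7*x/5 - 3

The best approximation g ∈ W is the orthogonal projection of f onto W. Writing g = a_0 + a_1 x + a_2 x^2, the coefficients solve the normal equations G · a = b where
  G_{ij} = <φ_i, φ_j> and b_i = <f, φ_i>, with φ_0 = 1, φ_1 = x, φ_2 = x^2.
G =
  [2, 0, 2/3]
  [0, 2/3, 0]
  [2/3, 0, 2/5],
b = (-20/3, 14/15, -12/5).
Solving gives a_0 = -3, a_1 = 7/5, a_2 = -1, so
  g(x) = -x^2 + 7*x/5 - 3.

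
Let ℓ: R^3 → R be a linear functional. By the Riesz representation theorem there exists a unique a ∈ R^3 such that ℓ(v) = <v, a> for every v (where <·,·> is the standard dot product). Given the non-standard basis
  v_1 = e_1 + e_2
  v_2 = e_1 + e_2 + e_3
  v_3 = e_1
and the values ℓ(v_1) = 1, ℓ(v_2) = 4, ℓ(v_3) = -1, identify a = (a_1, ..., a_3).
a = (-1, 2, 3)

Write a = (a_1, ..., a_3) in the standard basis. For each basis vector v_i, ℓ(v_i) = <v_i, a> is a linear equation in the a_j's. Collect the n equations into a matrix system V a = ℓ, where row i of V is v_i (expressed in the standard basis). Since V is invertible (lower-triangular with 1s on the diagonal, up to permutation), solve by back-substitution:
  V =
[[1, 1, 0],
 [1, 1, 1],
 [1, 0, 0]]
  V a = (1, 4, -1)
Solving gives a = (-1, 2, 3).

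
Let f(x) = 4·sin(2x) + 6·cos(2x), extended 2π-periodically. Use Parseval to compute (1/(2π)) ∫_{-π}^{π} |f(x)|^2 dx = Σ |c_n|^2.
Σ |c_n|^2 = 26

Expand |f|^2 and use orthogonality of {sin(nx), cos(mx)} on [-π, π]:
  ∫_{-π}^{π} sin(nx)^2 dx = π, ∫ cos(mx)^2 dx = π, and cross terms integrate to 0.
So ∫_{-π}^{π} f(x)^2 dx = 4^2 · π + 6^2 · π = (16 + 36)π.
Divide by 2π: (16 + 36)/2 = 26.
By Parseval, this equals Σ |c_n|^2.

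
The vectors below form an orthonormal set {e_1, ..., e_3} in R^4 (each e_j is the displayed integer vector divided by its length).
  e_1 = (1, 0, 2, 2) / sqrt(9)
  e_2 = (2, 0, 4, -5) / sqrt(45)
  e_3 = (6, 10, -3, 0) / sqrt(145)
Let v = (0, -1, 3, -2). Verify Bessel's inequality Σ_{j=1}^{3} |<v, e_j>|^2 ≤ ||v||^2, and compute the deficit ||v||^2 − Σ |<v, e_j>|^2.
Σ |<v, e_j>|^2 = 397/29; ||v||^2 = 14; deficit = 9/29

Write each e_j = u_j / sqrt(<u_j, u_j>) where u_j is the displayed integer vector. Then <v, e_j> = <v, u_j> / sqrt(<u_j, u_j>), so |<v, e_j>|^2 = <v, u_j>^2 / <u_j, u_j>.
Coefficients: <v, e_1> = 2/sqrt(9), <v, e_2> = 22/sqrt(45), <v, e_3> = -19/sqrt(145).
Square and sum: Σ |<v, e_j>|^2 = 397/29.
Compute ||v||^2 = v·v = 14.
Deficit = 14 − 397/29 = 9/29 ≥ 0, confirming Bessel's inequality. (The deficit equals ||v − Σ <v,e_j> e_j||^2, the squared distance from v to span{e_j}.)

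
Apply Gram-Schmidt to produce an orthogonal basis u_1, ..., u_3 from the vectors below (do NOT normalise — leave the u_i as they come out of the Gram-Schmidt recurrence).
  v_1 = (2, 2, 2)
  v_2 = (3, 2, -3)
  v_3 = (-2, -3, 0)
Orthogonal basis:
  u_1 = (2, 2, 2)
  u_2 = (7/3, 4/3, -11/3)
  u_3 = (20/31, -24/31, 4/31)

Apply the Gram-Schmidt recurrence
  u_1 = v_1
  u_i = v_i − Σ_{j<i} ((v_i · u_j) / (u_j · u_j)) · u_j.

Step by step this gives:
  u_1 = (2, 2, 2)
  u_2 = (7/3, 4/3, -11/3)
  u_3 = (20/31, -24/31, 4/31)

Orthogonality check:
  u_2 · u_1 = 0 (should be 0)
  u_3 · u_1 = 0 (should be 0)
  u_3 · u_2 = 0 (should be 0)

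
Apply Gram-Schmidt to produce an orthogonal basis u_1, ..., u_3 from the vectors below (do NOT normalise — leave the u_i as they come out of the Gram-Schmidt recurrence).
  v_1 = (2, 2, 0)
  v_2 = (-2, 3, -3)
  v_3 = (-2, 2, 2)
Orthogonal basis:
  u_1 = (2, 2, 0)
  u_2 = (-5/2, 5/2, -3)
  u_3 = (-66/43, 66/43, 110/43)

Apply the Gram-Schmidt recurrence
  u_1 = v_1
  u_i = v_i − Σ_{j<i} ((v_i · u_j) / (u_j · u_j)) · u_j.

Step by step this gives:
  u_1 = (2, 2, 0)
  u_2 = (-5/2, 5/2, -3)
  u_3 = (-66/43, 66/43, 110/43)

Orthogonality check:
  u_2 · u_1 = 0 (should be 0)
  u_3 · u_1 = 0 (should be 0)
  u_3 · u_2 = 0 (should be 0)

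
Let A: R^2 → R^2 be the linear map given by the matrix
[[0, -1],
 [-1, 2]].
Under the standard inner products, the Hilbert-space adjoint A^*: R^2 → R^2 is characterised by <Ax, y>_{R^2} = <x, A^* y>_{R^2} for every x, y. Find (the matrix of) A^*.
A^* = A^T =
[[0, -1],
 [-1, 2]]

For real matrices with standard dot products, the defining identity <Ax, y> = <x, A^* y> gives (Ax)^T y = x^T (A^*) y, i.e. x^T A^T y = x^T (A^*) y. Since this holds for all x, y, we must have A^* = A^T. Therefore
A^* =
[[0, -1],
 [-1, 2]].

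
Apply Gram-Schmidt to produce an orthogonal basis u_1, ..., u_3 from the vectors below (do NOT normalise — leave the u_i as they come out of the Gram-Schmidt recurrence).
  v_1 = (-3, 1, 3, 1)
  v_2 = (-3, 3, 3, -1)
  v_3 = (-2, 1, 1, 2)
Orthogonal basis:
  u_1 = (-3, 1, 3, 1)
  u_2 = (0, 2, 0, -2)
  u_3 = (-1/5, 9/10, -4/5, 9/10)

Apply the Gram-Schmidt recurrence
  u_1 = v_1
  u_i = v_i − Σ_{j<i} ((v_i · u_j) / (u_j · u_j)) · u_j.

Step by step this gives:
  u_1 = (-3, 1, 3, 1)
  u_2 = (0, 2, 0, -2)
  u_3 = (-1/5, 9/10, -4/5, 9/10)

Orthogonality check:
  u_2 · u_1 = 0 (should be 0)
  u_3 · u_1 = 0 (should be 0)
  u_3 · u_2 = 0 (should be 0)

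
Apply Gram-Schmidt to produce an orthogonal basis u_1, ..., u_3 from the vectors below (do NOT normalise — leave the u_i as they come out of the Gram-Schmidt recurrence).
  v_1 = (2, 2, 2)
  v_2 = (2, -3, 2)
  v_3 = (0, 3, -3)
Orthogonal basis:
  u_1 = (2, 2, 2)
  u_2 = (5/3, -10/3, 5/3)
  u_3 = (3/2, 0, -3/2)

Apply the Gram-Schmidt recurrence
  u_1 = v_1
  u_i = v_i − Σ_{j<i} ((v_i · u_j) / (u_j · u_j)) · u_j.

Step by step this gives:
  u_1 = (2, 2, 2)
  u_2 = (5/3, -10/3, 5/3)
  u_3 = (3/2, 0, -3/2)

Orthogonality check:
  u_2 · u_1 = 0 (should be 0)
  u_3 · u_1 = 0 (should be 0)
  u_3 · u_2 = 0 (should be 0)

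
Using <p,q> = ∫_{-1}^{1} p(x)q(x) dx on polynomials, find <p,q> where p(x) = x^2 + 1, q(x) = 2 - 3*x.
<p,q> = 16/3

Expand the product: p(x)·q(x) = -3*x^3 + 2*x^2 - 3*x + 2.
∫_{-1}^{1} of each monomial x^k gives [2/(k+1) if k even, 0 if k odd]. Integrating term-by-term (or equivalently evaluating the antiderivative F(x) = -3*x^4/4 + 2*x^3/3 - 3*x^2/2 + 2*x at the endpoints):
  F(1) − F(−1) = 5/12 − (-59/12) = 16/3.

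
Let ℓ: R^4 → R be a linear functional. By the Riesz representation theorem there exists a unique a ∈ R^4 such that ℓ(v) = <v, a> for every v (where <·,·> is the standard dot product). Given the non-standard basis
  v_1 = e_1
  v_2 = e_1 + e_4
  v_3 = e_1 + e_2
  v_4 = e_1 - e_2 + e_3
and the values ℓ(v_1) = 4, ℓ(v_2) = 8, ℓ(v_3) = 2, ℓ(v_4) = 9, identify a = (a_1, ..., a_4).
a = (4, -2, 3, 4)

Write a = (a_1, ..., a_4) in the standard basis. For each basis vector v_i, ℓ(v_i) = <v_i, a> is a linear equation in the a_j's. Collect the n equations into a matrix system V a = ℓ, where row i of V is v_i (expressed in the standard basis). Since V is invertible (lower-triangular with 1s on the diagonal, up to permutation), solve by back-substitution:
  V =
[[1, 0, 0, 0],
 [1, 0, 0, 1],
 [1, 1, 0, 0],
 [1, -1, 1, 0]]
  V a = (4, 8, 2, 9)
Solving gives a = (4, -2, 3, 4).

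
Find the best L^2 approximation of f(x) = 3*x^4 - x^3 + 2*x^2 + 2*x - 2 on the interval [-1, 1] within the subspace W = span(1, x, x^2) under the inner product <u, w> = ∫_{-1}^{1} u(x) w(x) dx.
g(x) = 32*x^2/7 + 7*x/5 - 79/35

The best approximation g ∈ W is the orthogonal projection of f onto W. Writing g = a_0 + a_1 x + a_2 x^2, the coefficients solve the normal equations G · a = b where
  G_{ij} = <φ_i, φ_j> and b_i = <f, φ_i>, with φ_0 = 1, φ_1 = x, φ_2 = x^2.
G =
  [2, 0, 2/3]
  [0, 2/3, 0]
  [2/3, 0, 2/5],
b = (-22/15, 14/15, 34/105).
Solving gives a_0 = -79/35, a_1 = 7/5, a_2 = 32/7, so
  g(x) = 32*x^2/7 + 7*x/5 - 79/35.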